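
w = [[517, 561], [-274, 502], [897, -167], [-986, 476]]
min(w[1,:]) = -274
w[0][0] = 517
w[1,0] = -274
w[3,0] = -986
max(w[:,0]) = 897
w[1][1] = 502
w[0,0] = 517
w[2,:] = [897, -167]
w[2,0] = 897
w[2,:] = [897, -167]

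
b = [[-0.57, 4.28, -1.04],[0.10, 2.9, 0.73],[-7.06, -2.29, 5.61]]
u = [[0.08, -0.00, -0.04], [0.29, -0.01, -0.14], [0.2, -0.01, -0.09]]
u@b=[[0.24, 0.43, -0.31], [0.82, 1.53, -1.09], [0.52, 1.03, -0.72]]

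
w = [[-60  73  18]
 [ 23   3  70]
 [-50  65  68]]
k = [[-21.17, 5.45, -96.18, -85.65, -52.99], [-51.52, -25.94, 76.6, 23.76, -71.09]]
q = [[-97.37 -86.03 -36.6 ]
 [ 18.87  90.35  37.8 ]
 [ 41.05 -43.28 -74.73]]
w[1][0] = 23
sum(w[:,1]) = 141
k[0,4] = -52.99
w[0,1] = 73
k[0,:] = [-21.17, 5.45, -96.18, -85.65, -52.99]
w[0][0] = -60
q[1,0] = 18.87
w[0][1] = 73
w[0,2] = 18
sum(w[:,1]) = 141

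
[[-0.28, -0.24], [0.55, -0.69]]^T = [[-0.28, 0.55],[-0.24, -0.69]]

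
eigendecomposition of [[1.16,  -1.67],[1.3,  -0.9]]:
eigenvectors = [[(0.75+0j), 0.75-0.00j], [(0.46-0.47j), 0.46+0.47j]]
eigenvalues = [(0.13+1.05j), (0.13-1.05j)]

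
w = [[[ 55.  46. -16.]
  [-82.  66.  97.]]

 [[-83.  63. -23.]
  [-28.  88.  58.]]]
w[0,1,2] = 97.0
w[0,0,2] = -16.0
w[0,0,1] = 46.0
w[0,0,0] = 55.0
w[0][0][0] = 55.0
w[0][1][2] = 97.0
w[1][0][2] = -23.0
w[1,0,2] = -23.0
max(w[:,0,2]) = -16.0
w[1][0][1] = 63.0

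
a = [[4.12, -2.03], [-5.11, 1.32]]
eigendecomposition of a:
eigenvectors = [[0.69, 0.38], [-0.72, 0.92]]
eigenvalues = [6.23, -0.79]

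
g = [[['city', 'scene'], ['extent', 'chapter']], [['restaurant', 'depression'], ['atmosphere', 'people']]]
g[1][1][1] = 'people'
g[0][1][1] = 'chapter'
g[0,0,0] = 'city'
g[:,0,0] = ['city', 'restaurant']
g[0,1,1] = 'chapter'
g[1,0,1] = 'depression'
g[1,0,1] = 'depression'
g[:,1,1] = ['chapter', 'people']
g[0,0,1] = 'scene'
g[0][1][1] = 'chapter'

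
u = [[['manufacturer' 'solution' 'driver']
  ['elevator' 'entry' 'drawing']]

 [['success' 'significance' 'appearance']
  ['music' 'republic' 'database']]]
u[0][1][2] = 'drawing'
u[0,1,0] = 'elevator'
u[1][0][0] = 'success'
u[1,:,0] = ['success', 'music']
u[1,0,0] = 'success'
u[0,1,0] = 'elevator'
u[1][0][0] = 'success'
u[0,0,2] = 'driver'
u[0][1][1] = 'entry'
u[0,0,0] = 'manufacturer'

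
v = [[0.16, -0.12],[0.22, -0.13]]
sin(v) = [[0.16,  -0.12],[0.22,  -0.13]]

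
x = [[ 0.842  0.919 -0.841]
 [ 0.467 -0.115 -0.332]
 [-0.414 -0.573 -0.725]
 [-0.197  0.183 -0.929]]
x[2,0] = -0.414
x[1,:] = [0.467, -0.115, -0.332]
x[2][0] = -0.414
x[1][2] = -0.332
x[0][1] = 0.919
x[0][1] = 0.919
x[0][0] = 0.842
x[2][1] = -0.573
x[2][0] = -0.414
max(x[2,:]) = -0.414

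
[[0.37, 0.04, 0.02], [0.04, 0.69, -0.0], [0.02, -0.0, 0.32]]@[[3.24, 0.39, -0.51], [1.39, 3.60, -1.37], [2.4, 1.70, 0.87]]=[[1.3, 0.32, -0.23], [1.09, 2.5, -0.97], [0.83, 0.55, 0.27]]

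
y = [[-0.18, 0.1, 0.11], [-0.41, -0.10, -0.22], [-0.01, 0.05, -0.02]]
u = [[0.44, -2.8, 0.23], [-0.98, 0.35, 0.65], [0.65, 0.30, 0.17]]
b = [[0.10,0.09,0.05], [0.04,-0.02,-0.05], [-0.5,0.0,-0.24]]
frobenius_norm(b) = 0.58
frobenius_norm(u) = 3.18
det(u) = -1.83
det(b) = 0.00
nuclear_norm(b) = 0.72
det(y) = -0.01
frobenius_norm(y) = 0.53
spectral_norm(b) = 0.57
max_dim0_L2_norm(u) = 2.84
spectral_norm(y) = 0.49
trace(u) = 0.96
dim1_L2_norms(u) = [2.84, 1.23, 0.74]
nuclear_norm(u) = 4.64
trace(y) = -0.30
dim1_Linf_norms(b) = [0.1, 0.05, 0.5]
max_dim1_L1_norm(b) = 0.74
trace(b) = -0.16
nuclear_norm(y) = 0.75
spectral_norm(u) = 2.89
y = u @ b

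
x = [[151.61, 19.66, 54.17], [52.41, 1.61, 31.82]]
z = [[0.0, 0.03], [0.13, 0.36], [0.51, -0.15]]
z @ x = [[1.57,  0.05,  0.95], [38.58,  3.14,  18.5], [69.46,  9.79,  22.85]]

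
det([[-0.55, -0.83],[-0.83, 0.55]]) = -0.991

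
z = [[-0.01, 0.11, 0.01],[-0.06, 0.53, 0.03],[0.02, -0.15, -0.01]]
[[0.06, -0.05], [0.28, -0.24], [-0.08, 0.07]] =z @[[0.12, 0.29], [0.54, -0.45], [0.07, 0.46]]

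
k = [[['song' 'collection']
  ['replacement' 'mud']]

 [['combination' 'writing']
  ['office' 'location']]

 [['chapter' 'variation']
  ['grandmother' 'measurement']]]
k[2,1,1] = 'measurement'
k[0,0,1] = 'collection'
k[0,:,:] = [['song', 'collection'], ['replacement', 'mud']]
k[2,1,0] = 'grandmother'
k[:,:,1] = [['collection', 'mud'], ['writing', 'location'], ['variation', 'measurement']]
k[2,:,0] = ['chapter', 'grandmother']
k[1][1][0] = 'office'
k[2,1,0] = 'grandmother'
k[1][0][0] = 'combination'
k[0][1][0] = 'replacement'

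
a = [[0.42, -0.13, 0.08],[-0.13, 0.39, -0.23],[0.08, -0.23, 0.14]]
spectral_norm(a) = 0.64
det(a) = 0.00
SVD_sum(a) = [[0.21,-0.26,0.15],[-0.26,0.31,-0.19],[0.15,-0.19,0.11]] + [[0.21, 0.13, -0.07], [0.13, 0.08, -0.05], [-0.07, -0.05, 0.03]] + [[0.0, -0.0, -0.0],[-0.00, 0.0, 0.00],[-0.00, 0.00, 0.0]]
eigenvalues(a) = [0.64, 0.31, 0.0]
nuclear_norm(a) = 0.95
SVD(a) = [[-0.58, -0.82, -0.01], [0.70, -0.5, 0.51], [-0.42, 0.29, 0.86]] @ diag([0.6350826177587767, 0.31170458215474434, 0.00321280008647889]) @ [[-0.58, 0.70, -0.42], [-0.82, -0.5, 0.29], [-0.01, 0.51, 0.86]]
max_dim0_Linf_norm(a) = 0.42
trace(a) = 0.95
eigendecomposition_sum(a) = [[0.21, -0.26, 0.15], [-0.26, 0.31, -0.19], [0.15, -0.19, 0.11]] + [[0.21, 0.13, -0.07], [0.13, 0.08, -0.05], [-0.07, -0.05, 0.03]] + [[0.0, -0.00, -0.00], [-0.0, 0.00, 0.0], [-0.0, 0.00, 0.0]]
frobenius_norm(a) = 0.71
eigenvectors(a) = [[0.58, -0.82, -0.01], [-0.70, -0.50, 0.51], [0.42, 0.29, 0.86]]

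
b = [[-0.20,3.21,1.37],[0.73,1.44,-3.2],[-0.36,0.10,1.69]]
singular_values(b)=[3.96, 3.52, 0.0]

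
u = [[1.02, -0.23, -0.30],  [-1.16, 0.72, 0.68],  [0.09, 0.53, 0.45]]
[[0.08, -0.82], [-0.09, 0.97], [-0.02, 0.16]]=u@[[0.04, -0.45], [0.18, -1.83], [-0.26, 2.60]]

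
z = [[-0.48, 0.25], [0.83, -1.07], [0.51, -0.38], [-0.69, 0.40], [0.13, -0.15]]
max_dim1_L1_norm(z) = 1.9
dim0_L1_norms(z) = [2.64, 2.25]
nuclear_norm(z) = 2.08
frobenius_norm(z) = 1.79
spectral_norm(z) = 1.76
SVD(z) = [[-0.30, -0.47], [0.76, -0.62], [0.36, 0.24], [-0.44, -0.58], [0.11, -0.06]] @ diag([1.7613464210514946, 0.32304610359682684]) @ [[0.72, -0.69], [0.69, 0.72]]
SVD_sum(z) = [[-0.38, 0.36], [0.97, -0.92], [0.46, -0.44], [-0.56, 0.54], [0.14, -0.14]] + [[-0.1, -0.11], [-0.14, -0.15], [0.05, 0.06], [-0.13, -0.14], [-0.01, -0.01]]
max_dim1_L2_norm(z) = 1.35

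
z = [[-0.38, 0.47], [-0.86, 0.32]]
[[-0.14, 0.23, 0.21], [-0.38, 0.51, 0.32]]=z @ [[0.48,-0.59,-0.30], [0.09,0.02,0.2]]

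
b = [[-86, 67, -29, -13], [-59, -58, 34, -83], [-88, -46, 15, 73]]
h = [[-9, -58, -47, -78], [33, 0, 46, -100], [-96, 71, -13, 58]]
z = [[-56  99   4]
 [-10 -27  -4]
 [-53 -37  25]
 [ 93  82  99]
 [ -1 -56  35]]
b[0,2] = -29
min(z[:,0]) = -56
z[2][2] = 25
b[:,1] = [67, -58, -46]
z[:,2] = [4, -4, 25, 99, 35]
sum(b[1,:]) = -166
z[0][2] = 4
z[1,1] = -27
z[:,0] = [-56, -10, -53, 93, -1]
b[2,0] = -88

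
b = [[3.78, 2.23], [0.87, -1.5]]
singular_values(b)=[4.39, 1.73]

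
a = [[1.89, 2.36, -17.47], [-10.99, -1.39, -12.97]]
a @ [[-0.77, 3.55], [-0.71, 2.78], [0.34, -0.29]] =[[-9.07, 18.34], [5.04, -39.12]]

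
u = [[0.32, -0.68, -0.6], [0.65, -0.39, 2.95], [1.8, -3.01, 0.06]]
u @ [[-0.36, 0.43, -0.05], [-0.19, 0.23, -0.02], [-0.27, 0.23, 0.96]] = [[0.18, -0.16, -0.58], [-0.96, 0.87, 2.81], [-0.09, 0.10, 0.03]]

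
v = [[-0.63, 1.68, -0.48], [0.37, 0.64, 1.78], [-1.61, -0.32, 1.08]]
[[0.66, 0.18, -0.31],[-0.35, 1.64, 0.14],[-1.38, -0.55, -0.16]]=v@[[0.47, 0.64, 0.17], [0.44, 0.52, -0.1], [-0.45, 0.60, 0.08]]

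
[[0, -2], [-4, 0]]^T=[[0, -4], [-2, 0]]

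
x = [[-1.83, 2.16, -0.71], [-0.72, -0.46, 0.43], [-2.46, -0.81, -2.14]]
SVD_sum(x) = [[-1.81, 0.33, -1.23], [-0.23, 0.04, -0.16], [-2.52, 0.46, -1.71]] + [[0.02,1.84,0.47], [-0.0,-0.34,-0.09], [-0.01,-1.29,-0.33]] + [[-0.04, -0.01, 0.05], [-0.49, -0.17, 0.67], [0.07, 0.02, -0.10]]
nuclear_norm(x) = 7.01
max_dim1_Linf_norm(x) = 2.46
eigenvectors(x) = [[-0.45+0.00j, -0.48-0.25j, -0.48+0.25j], [0.02+0.00j, (0.1-0.46j), (0.1+0.46j)], [(-0.89+0j), (0.69+0j), (0.69-0j)]]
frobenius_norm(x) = 4.55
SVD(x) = [[-0.58, -0.81, 0.08],[-0.07, 0.15, 0.99],[-0.81, 0.57, -0.15]] @ diag([3.803610520156745, 2.3490134390277118, 0.8576029816996547]) @ [[0.82, -0.15, 0.56], [-0.01, -0.97, -0.25], [-0.58, -0.20, 0.79]]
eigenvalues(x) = [(-3.35+0j), (-0.54+1.41j), (-0.54-1.41j)]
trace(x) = -4.43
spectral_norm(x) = 3.80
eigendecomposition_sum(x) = [[-1.30-0.00j, 0.69-0.00j, -1.01+0.00j], [0.06+0.00j, -0.03+0.00j, 0.05-0.00j], [(-2.6-0j), (1.38-0j), -2.02+0.00j]] + [[-0.26+0.39j, 0.73+0.45j, 0.15-0.19j], [-0.39-0.13j, (-0.21+0.72j), 0.19+0.08j], [(0.07-0.6j), -1.10-0.08j, (-0.06+0.3j)]] + [[-0.26-0.39j, 0.73-0.45j, 0.15+0.19j], [-0.39+0.13j, -0.21-0.72j, (0.19-0.08j)], [(0.07+0.6j), -1.10+0.08j, -0.06-0.30j]]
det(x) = -7.66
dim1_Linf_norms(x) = [2.16, 0.72, 2.46]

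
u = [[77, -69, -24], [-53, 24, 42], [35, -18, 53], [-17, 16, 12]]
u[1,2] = 42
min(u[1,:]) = -53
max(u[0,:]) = 77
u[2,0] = 35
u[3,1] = 16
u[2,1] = -18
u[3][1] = 16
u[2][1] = -18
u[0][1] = -69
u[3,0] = -17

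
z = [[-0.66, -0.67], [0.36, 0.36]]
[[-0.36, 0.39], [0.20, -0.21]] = z @ [[0.51, -0.19], [0.04, -0.39]]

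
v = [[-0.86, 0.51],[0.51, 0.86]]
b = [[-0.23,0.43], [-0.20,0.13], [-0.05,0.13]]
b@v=[[0.42, 0.25], [0.24, 0.01], [0.11, 0.09]]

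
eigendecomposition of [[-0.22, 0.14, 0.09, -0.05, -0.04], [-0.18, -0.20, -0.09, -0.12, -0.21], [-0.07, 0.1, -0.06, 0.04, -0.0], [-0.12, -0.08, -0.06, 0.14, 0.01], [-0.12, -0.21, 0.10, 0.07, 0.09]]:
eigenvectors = [[(0.22+0j),-0.23-0.38j,(-0.23+0.38j),(-0.29+0j),(-0.14+0j)], [(0.38+0j),0.67+0.00j,(0.67-0j),0.33+0.00j,(-0.13+0j)], [0.01+0.00j,(-0.26-0.32j),(-0.26+0.32j),-0.69+0.00j,(-0.23+0j)], [(-0.49+0j),0.07-0.16j,(0.07+0.16j),-0.21+0.00j,(-0.61+0j)], [(-0.76+0j),(0.36+0.14j),(0.36-0.14j),(0.54+0j),(0.73+0j)]]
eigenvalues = [(0.27+0j), (-0.23+0.13j), (-0.23-0.13j), (-0.12+0j), (0.06+0j)]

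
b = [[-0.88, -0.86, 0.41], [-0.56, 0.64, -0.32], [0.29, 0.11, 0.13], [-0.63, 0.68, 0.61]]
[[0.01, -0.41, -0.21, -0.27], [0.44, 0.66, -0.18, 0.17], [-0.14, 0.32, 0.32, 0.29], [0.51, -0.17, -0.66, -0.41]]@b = [[0.33, -0.48, -0.06], [-0.92, 0.14, 0.05], [-0.15, 0.56, 0.06], [-0.29, -0.90, -0.07]]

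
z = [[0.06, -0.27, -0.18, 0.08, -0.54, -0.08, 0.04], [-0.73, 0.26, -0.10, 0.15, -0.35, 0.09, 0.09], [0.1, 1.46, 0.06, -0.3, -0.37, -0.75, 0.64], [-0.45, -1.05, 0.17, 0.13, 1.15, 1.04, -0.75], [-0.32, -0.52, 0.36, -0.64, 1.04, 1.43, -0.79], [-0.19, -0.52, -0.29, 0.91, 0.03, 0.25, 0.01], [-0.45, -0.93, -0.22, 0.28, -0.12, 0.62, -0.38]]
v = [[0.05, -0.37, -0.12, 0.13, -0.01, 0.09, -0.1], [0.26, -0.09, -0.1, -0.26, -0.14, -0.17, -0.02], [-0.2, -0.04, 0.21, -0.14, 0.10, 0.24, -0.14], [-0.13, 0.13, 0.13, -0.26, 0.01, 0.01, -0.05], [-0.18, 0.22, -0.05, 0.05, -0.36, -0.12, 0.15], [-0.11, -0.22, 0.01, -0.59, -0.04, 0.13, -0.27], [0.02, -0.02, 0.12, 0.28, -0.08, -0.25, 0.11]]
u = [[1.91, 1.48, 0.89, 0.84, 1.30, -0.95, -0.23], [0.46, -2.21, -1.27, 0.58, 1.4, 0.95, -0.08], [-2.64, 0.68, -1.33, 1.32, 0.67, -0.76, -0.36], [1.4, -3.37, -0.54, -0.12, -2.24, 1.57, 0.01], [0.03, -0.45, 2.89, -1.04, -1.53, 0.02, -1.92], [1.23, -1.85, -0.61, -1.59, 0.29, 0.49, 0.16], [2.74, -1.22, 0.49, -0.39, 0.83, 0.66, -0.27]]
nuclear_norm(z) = 7.25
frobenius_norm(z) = 4.07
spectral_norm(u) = 6.37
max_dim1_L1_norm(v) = 1.37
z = u @ v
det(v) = -0.00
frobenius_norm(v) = 1.28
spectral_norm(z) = 3.46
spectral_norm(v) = 0.90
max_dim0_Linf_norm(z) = 1.46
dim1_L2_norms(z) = [0.64, 0.88, 1.83, 2.08, 2.16, 1.13, 1.32]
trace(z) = 1.42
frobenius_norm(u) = 9.36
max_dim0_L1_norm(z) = 5.01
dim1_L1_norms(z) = [1.25, 1.77, 3.68, 4.74, 5.1, 2.2, 3.0]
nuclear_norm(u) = 19.87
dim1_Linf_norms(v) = [0.37, 0.26, 0.24, 0.26, 0.36, 0.59, 0.28]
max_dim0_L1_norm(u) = 11.26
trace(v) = -0.21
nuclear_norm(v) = 2.70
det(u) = 45.25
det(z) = -0.00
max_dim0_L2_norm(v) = 0.78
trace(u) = -3.06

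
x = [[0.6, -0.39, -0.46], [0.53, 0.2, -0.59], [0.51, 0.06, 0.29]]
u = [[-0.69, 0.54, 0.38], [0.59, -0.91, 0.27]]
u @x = [[0.07, 0.40, 0.11],  [0.01, -0.4, 0.34]]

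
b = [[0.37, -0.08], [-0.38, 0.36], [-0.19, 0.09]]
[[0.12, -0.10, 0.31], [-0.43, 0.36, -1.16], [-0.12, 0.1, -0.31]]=b@[[0.07, -0.06, 0.19], [-1.13, 0.94, -3.01]]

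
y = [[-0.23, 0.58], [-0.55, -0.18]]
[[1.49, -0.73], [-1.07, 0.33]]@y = [[0.06, 1.00],[0.06, -0.68]]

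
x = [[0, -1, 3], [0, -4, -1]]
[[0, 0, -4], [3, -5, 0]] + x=[[0, -1, -1], [3, -9, -1]]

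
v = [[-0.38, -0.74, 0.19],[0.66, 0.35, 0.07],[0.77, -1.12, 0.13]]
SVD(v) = [[0.39, 0.61, 0.68], [-0.05, -0.73, 0.68], [0.92, -0.31, -0.25]] @ diag([1.4485482146026458, 1.017699525278073, 0.14593062125637832]) @ [[0.36, -0.92, 0.13], [-0.93, -0.36, 0.03], [-0.02, 0.13, 0.99]]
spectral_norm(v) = 1.45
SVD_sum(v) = [[0.21, -0.53, 0.08], [-0.03, 0.07, -0.01], [0.48, -1.23, 0.17]] + [[-0.58, -0.23, 0.02], [0.69, 0.27, -0.02], [0.29, 0.11, -0.01]] + [[-0.00, 0.01, 0.10],[-0.00, 0.01, 0.10],[0.0, -0.0, -0.04]]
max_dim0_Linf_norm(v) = 1.12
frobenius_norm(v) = 1.78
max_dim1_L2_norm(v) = 1.37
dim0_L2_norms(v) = [1.08, 1.39, 0.24]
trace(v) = 0.10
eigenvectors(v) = [[-0.35+0.00j, (-0.29-0.15j), -0.29+0.15j],[(0.21+0j), (-0.1+0.4j), (-0.1-0.4j)],[(0.91+0j), (-0.85+0j), -0.85-0.00j]]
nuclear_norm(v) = 2.61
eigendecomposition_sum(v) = [[(-0.24+0j),(-0.09+0j),0.09-0.00j], [(0.15-0j),0.06-0.00j,-0.06+0.00j], [(0.62-0j),0.24-0.00j,-0.24+0.00j]] + [[-0.07+0.20j,(-0.32+0.05j),0.05+0.06j], [0.26+0.03j,0.15+0.38j,(0.06-0.08j)], [0.07+0.53j,-0.68+0.49j,(0.19+0.09j)]] + [[(-0.07-0.2j), -0.32-0.05j, (0.05-0.06j)], [0.26-0.03j, (0.15-0.38j), 0.06+0.08j], [0.07-0.53j, (-0.68-0.49j), 0.19-0.09j]]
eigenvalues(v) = [(-0.42+0j), (0.26+0.66j), (0.26-0.66j)]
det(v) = -0.22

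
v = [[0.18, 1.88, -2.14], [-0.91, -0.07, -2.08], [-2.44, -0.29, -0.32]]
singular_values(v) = [3.39, 2.65, 0.97]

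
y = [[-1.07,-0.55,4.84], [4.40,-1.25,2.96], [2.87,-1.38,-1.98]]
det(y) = -28.51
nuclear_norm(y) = 12.48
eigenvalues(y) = [(-5.5+0j), (0.6+2.19j), (0.6-2.19j)]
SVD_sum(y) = [[1.62, -0.8, 3.57], [1.89, -0.93, 4.17], [-0.13, 0.07, -0.29]] + [[-2.55, 0.68, 1.31], [2.41, -0.64, -1.24], [3.19, -0.85, -1.64]] + [[-0.13, -0.43, -0.04], [0.10, 0.33, 0.03], [-0.18, -0.59, -0.05]]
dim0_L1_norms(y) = [8.34, 3.18, 9.78]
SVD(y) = [[0.65, -0.54, 0.54], [0.76, 0.51, -0.41], [-0.05, 0.67, 0.74]] @ diag([6.156403327740619, 5.477482292747662, 0.8453909147962599]) @ [[0.4, -0.2, 0.89],  [0.87, -0.23, -0.44],  [-0.3, -0.95, -0.08]]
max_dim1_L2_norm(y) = 5.45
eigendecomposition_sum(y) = [[-2.49+0.00j, (0.62-0j), 2.90+0.00j],  [0.92-0.00j, (-0.23+0j), (-1.07-0j)],  [2.39-0.00j, (-0.59+0j), (-2.78-0j)]] + [[0.71+0.45j, -0.58+0.29j, (0.97+0.36j)], [1.74-0.28j, -0.51+1.27j, (2.01-0.78j)], [(0.24+0.45j), -0.39-0.02j, (0.4+0.47j)]] + [[(0.71-0.45j), (-0.58-0.29j), 0.97-0.36j], [1.74+0.28j, (-0.51-1.27j), 2.01+0.78j], [(0.24-0.45j), (-0.39+0.02j), 0.40-0.47j]]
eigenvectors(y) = [[(0.7+0j), -0.31-0.28j, (-0.31+0.28j)], [(-0.26+0j), (-0.87+0j), -0.87-0.00j], [(-0.67+0j), -0.08-0.24j, (-0.08+0.24j)]]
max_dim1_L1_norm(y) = 8.61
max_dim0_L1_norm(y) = 9.78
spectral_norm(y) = 6.16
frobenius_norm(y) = 8.28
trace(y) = -4.30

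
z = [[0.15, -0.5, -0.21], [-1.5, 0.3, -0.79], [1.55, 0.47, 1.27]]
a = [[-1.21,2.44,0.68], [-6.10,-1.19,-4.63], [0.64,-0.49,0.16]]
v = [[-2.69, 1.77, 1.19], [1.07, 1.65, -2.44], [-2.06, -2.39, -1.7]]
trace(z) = 1.72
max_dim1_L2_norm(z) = 2.06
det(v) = 36.35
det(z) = 0.02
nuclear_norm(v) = 10.06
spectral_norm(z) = 2.62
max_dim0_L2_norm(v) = 3.55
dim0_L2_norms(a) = [6.25, 2.76, 4.68]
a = v @ z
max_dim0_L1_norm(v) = 5.82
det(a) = 0.68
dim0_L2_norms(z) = [2.16, 0.75, 1.51]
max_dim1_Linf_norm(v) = 2.69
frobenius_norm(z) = 2.74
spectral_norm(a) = 7.77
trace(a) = -2.24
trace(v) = -2.74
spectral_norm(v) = 3.78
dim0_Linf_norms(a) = [6.1, 2.44, 4.63]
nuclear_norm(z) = 3.44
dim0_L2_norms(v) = [3.55, 3.4, 3.2]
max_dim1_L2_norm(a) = 7.75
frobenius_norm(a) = 8.28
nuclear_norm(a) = 10.67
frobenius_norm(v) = 5.87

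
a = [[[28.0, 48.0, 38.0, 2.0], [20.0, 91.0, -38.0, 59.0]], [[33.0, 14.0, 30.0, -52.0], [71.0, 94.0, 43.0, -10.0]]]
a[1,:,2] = [30.0, 43.0]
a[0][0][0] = 28.0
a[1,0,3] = -52.0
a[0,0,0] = 28.0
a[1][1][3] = -10.0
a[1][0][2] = 30.0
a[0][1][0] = 20.0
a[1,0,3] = -52.0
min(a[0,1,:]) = -38.0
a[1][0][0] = 33.0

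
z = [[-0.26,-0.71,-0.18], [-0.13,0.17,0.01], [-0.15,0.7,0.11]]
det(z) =-0.000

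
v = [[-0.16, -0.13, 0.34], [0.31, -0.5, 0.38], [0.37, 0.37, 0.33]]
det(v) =0.146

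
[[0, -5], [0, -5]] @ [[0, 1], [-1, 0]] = [[5, 0], [5, 0]]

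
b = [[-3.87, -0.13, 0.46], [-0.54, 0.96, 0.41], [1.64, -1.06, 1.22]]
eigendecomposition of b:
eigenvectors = [[-0.95+0.00j, -0.08-0.00j, (-0.08+0j)], [-0.13+0.00j, (-0.16+0.47j), -0.16-0.47j], [(0.27+0j), -0.86+0.00j, -0.86-0.00j]]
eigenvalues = [(-4.02+0j), (1.16+0.59j), (1.16-0.59j)]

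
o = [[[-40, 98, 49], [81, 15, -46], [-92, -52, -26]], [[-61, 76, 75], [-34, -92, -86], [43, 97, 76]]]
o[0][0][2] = 49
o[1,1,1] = -92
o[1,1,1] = -92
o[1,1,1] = -92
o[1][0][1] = 76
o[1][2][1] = 97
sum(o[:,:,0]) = -103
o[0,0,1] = 98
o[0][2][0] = -92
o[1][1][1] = -92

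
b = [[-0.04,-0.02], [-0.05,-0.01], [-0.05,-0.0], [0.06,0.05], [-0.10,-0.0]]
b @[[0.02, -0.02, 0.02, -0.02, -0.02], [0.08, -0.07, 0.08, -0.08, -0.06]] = [[-0.0, 0.0, -0.0, 0.00, 0.00], [-0.00, 0.00, -0.00, 0.0, 0.0], [-0.0, 0.0, -0.00, 0.00, 0.0], [0.01, -0.0, 0.01, -0.01, -0.0], [-0.00, 0.0, -0.00, 0.00, 0.00]]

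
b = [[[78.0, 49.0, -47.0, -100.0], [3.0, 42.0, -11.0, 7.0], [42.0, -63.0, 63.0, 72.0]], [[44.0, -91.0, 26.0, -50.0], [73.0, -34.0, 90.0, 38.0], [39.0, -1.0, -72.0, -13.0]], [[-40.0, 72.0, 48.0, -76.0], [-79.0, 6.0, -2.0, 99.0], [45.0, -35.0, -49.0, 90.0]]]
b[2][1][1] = 6.0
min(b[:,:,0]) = -79.0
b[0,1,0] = 3.0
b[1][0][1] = -91.0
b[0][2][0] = 42.0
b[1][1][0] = 73.0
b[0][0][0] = 78.0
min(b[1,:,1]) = -91.0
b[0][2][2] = 63.0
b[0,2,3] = 72.0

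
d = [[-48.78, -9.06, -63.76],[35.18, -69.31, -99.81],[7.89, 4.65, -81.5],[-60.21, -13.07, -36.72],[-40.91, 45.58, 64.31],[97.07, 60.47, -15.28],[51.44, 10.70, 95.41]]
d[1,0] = 35.18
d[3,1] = -13.07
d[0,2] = -63.76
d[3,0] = -60.21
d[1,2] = -99.81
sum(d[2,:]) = -68.96000000000001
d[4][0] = -40.91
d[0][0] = -48.78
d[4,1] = 45.58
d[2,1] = 4.65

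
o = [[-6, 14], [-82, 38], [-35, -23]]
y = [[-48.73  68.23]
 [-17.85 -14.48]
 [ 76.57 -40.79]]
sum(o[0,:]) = 8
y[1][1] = -14.48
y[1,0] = -17.85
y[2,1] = -40.79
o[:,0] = [-6, -82, -35]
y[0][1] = 68.23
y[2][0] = 76.57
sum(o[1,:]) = -44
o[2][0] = -35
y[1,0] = -17.85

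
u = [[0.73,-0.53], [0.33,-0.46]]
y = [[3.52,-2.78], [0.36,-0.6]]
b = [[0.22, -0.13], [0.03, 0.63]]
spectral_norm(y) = 4.53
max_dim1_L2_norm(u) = 0.9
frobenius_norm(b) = 0.68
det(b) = 0.14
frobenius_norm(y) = 4.54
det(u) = -0.16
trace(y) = 2.92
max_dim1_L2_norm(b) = 0.63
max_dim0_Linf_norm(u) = 0.73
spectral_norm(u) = 1.05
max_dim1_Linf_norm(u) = 0.73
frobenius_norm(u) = 1.07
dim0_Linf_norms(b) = [0.22, 0.63]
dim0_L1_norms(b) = [0.25, 0.76]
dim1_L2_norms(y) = [4.49, 0.7]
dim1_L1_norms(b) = [0.35, 0.66]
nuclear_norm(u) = 1.21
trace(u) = 0.27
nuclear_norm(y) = 4.78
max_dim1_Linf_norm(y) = 3.52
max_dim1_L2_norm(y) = 4.49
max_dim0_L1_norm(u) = 1.06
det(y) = -1.11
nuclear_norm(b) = 0.86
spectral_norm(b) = 0.64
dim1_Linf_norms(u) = [0.73, 0.46]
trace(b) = 0.85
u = b @ y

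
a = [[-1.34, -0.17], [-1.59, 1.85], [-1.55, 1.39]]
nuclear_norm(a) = 4.38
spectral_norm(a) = 3.31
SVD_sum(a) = [[-0.68, 0.59], [-1.82, 1.59], [-1.57, 1.37]] + [[-0.66,-0.76], [0.23,0.26], [0.02,0.02]]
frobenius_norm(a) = 3.48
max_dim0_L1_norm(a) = 4.48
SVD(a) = [[-0.27, 0.94], [-0.73, -0.33], [-0.63, -0.03]] @ diag([3.311966681525148, 1.0679778557944455]) @ [[0.75,-0.66], [-0.66,-0.75]]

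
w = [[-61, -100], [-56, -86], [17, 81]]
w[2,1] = 81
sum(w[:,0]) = -100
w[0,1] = -100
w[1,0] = -56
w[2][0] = 17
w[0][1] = -100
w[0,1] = -100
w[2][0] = 17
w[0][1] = -100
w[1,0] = -56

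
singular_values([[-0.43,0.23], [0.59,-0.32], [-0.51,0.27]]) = [1.01, 0.0]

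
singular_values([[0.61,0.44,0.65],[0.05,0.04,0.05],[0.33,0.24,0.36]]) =[1.14, 0.01, 0.0]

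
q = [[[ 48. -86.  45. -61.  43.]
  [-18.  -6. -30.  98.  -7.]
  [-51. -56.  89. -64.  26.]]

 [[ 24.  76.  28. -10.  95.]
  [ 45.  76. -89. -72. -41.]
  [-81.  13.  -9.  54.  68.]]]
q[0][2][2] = 89.0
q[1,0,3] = -10.0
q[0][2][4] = 26.0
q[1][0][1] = 76.0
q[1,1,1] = 76.0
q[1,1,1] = 76.0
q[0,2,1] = -56.0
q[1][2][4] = 68.0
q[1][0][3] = -10.0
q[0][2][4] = 26.0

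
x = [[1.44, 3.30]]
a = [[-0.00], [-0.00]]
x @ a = [[0.00]]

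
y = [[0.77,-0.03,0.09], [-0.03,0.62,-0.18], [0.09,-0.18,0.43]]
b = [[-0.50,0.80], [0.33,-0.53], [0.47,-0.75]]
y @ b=[[-0.35, 0.56], [0.14, -0.22], [0.1, -0.16]]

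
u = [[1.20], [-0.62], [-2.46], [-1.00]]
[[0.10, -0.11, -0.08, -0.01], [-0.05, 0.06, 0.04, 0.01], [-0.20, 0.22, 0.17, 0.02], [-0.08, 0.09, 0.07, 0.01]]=u @ [[0.08, -0.09, -0.07, -0.01]]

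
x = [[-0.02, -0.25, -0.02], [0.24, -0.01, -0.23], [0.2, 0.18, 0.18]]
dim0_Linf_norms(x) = [0.24, 0.25, 0.23]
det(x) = 0.02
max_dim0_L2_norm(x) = 0.31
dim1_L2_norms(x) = [0.25, 0.33, 0.32]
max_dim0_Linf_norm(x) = 0.25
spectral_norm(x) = 0.38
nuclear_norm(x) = 0.87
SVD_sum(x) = [[-0.11, -0.16, -0.08], [0.02, 0.03, 0.01], [0.16, 0.24, 0.12]] + [[0.02, -0.0, -0.02], [0.23, -0.04, -0.24], [-0.01, 0.00, 0.01]] + [[0.07, -0.09, 0.08],[-0.00, 0.01, -0.01],[0.05, -0.06, 0.05]]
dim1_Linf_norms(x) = [0.25, 0.24, 0.2]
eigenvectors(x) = [[(0.03+0.54j), 0.03-0.54j, 0.42+0.00j], [0.71+0.00j, (0.71-0j), (-0.42+0j)], [(0.06-0.44j), (0.06+0.44j), 0.80+0.00j]]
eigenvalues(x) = [(-0.02+0.33j), (-0.02-0.33j), (0.19+0j)]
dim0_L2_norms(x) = [0.31, 0.31, 0.29]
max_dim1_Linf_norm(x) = 0.25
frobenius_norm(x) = 0.53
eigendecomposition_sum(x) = [[-0.04+0.12j,  -0.12-0.00j,  (-0.04-0.06j)],[(0.15+0.06j),  (-0.01+0.16j),  -0.08+0.05j],[0.05-0.09j,  0.10+0.02j,  0.03+0.06j]] + [[(-0.04-0.12j), -0.12+0.00j, -0.04+0.06j], [(0.15-0.06j), (-0.01-0.16j), (-0.08-0.05j)], [(0.05+0.09j), (0.1-0.02j), (0.03-0.06j)]] + [[0.05-0.00j,(-0.01+0j),0.07-0.00j], [(-0.05+0j),0.01-0.00j,(-0.07+0j)], [0.10-0.00j,-0.02+0.00j,(0.13-0j)]]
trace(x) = 0.15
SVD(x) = [[-0.56, -0.1, 0.82], [0.09, -0.99, -0.06], [0.83, 0.04, 0.56]] @ diag([0.3752771071541842, 0.3325902048740809, 0.1650783101070635]) @ [[0.53, 0.76, 0.37], [-0.69, 0.12, 0.72], [0.5, -0.63, 0.59]]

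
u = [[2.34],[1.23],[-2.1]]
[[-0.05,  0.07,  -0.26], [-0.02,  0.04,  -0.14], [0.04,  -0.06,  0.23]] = u @ [[-0.02,  0.03,  -0.11]]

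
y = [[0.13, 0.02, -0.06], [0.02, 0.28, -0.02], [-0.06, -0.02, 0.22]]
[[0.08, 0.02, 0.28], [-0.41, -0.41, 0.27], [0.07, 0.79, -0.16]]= y@[[1.11,2.23,1.93],[-1.5,-1.33,0.80],[0.49,4.07,-0.14]]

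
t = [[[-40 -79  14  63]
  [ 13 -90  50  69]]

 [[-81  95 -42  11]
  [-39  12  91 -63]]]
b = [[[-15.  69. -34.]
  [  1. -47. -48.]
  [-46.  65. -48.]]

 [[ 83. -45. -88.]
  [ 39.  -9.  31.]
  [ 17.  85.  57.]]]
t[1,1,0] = -39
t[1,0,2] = -42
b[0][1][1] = -47.0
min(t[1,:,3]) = -63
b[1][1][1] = -9.0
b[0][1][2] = -48.0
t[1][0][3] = 11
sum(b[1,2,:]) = 159.0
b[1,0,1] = -45.0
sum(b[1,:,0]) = 139.0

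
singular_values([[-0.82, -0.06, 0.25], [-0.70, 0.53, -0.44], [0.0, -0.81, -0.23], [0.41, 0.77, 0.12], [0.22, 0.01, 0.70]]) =[1.24, 1.23, 0.82]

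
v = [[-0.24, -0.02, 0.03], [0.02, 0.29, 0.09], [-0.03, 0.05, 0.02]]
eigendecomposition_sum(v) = [[-0.24, -0.01, 0.03], [0.01, 0.00, -0.00], [-0.03, -0.00, 0.0]] + [[0.00, 0.00, -0.0], [-0.00, -0.0, 0.00], [0.0, 0.00, -0.0]] + [[-0.0, -0.01, -0.0], [0.01, 0.29, 0.09], [0.0, 0.05, 0.02]]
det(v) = 0.00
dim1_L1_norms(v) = [0.29, 0.4, 0.1]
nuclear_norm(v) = 0.55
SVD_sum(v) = [[-0.01, -0.05, -0.02], [0.06, 0.29, 0.08], [0.01, 0.04, 0.01]] + [[-0.23, 0.03, 0.05],[-0.04, 0.00, 0.01],[-0.04, 0.01, 0.01]] + [[0.00,-0.0,0.0], [0.00,-0.00,0.00], [-0.00,0.00,-0.00]]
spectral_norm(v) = 0.31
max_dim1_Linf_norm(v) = 0.29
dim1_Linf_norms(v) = [0.24, 0.29, 0.05]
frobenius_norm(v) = 0.39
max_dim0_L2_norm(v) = 0.29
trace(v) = 0.07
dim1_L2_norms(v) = [0.24, 0.3, 0.06]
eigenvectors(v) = [[-0.99,-0.14,-0.03], [0.06,0.3,0.98], [-0.13,-0.94,0.18]]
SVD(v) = [[0.18, 0.97, -0.14], [-0.97, 0.15, -0.18], [-0.15, 0.16, 0.97]] @ diag([0.31062388055879303, 0.24251290398055492, 0.0005442697078080306]) @ [[-0.18, -0.94, -0.27],  [-0.97, 0.13, 0.19],  [-0.14, 0.30, -0.94]]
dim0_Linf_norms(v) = [0.24, 0.29, 0.09]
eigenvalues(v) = [-0.23, -0.0, 0.31]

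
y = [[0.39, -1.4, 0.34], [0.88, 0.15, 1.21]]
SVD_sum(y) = [[0.63,-0.60,0.77], [0.65,-0.62,0.79]] + [[-0.24, -0.8, -0.43], [0.23, 0.77, 0.42]]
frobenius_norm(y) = 2.12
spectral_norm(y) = 1.67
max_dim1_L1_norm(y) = 2.24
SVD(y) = [[-0.70, -0.72], [-0.72, 0.7]] @ diag([1.6700911531784275, 1.3036470151368238]) @ [[-0.54, 0.52, -0.66], [0.26, 0.85, 0.46]]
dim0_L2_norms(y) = [0.96, 1.41, 1.26]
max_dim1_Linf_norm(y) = 1.4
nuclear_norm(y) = 2.97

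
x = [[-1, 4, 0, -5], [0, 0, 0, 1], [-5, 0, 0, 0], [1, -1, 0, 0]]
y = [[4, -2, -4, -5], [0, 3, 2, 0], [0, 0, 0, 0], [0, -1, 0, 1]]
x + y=[[3, 2, -4, -10], [0, 3, 2, 1], [-5, 0, 0, 0], [1, -2, 0, 1]]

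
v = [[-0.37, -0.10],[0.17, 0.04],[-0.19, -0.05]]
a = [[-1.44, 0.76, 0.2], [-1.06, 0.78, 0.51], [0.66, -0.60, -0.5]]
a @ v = [[0.62, 0.16], [0.43, 0.11], [-0.25, -0.06]]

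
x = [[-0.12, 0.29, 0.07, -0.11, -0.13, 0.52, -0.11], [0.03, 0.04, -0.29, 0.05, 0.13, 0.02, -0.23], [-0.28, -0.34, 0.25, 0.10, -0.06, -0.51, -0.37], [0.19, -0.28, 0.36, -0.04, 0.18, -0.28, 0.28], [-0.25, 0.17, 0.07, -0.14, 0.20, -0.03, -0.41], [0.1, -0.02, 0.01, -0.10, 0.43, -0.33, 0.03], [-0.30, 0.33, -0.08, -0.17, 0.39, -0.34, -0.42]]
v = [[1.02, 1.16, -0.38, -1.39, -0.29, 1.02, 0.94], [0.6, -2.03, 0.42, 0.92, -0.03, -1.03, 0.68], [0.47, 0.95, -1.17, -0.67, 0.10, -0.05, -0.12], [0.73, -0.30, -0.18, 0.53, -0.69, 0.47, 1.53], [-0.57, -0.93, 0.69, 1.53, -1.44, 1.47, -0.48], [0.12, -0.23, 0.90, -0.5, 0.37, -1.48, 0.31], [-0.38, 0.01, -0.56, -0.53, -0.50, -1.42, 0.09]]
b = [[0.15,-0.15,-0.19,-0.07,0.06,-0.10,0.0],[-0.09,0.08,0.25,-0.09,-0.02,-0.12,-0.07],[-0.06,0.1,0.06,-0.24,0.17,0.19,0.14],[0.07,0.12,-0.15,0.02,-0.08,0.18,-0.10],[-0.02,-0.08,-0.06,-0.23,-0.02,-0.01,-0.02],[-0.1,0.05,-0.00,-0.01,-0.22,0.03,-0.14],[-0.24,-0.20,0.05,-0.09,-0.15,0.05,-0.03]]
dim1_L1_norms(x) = [1.35, 0.79, 1.91, 1.61, 1.27, 1.02, 2.03]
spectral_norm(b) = 0.47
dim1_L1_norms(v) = [6.2, 5.71, 3.53, 4.43, 7.11, 3.91, 3.49]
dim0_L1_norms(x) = [1.27, 1.47, 1.13, 0.71, 1.52, 2.03, 1.85]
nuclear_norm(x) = 3.50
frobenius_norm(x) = 1.73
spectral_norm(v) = 3.85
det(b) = 0.00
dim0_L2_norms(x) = [0.54, 0.65, 0.54, 0.29, 0.67, 0.91, 0.79]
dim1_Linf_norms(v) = [1.39, 2.03, 1.17, 1.53, 1.53, 1.48, 1.42]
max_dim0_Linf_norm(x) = 0.52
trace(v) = -4.48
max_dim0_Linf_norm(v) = 2.03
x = b @ v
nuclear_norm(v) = 13.12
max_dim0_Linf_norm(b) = 0.25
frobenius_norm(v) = 5.96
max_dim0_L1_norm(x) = 2.03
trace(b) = 0.29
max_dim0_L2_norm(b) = 0.36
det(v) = 9.75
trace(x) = -0.42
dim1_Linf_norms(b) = [0.19, 0.25, 0.24, 0.18, 0.23, 0.22, 0.24]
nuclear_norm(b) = 1.91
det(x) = 0.00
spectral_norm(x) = 1.13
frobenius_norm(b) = 0.86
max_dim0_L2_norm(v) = 2.95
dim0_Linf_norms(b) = [0.24, 0.2, 0.25, 0.24, 0.22, 0.19, 0.14]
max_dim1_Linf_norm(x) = 0.52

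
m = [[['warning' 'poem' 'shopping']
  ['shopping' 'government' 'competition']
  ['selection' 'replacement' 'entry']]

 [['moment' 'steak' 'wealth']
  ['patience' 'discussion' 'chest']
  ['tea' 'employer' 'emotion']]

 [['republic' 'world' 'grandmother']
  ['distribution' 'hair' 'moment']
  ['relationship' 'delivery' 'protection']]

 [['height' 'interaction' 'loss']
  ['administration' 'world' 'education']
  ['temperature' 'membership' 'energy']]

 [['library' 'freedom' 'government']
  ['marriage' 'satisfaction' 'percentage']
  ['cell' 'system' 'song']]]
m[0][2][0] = 'selection'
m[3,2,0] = 'temperature'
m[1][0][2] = 'wealth'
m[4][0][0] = 'library'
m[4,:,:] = [['library', 'freedom', 'government'], ['marriage', 'satisfaction', 'percentage'], ['cell', 'system', 'song']]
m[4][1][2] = 'percentage'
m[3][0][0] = 'height'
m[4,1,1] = 'satisfaction'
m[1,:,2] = ['wealth', 'chest', 'emotion']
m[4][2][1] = 'system'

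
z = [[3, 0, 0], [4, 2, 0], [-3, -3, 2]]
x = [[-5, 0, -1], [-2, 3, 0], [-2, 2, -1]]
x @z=[[-12, 3, -2], [6, 6, 0], [5, 7, -2]]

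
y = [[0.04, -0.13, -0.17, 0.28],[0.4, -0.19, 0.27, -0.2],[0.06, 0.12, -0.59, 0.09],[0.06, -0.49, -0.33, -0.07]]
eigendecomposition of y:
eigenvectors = [[0.62+0.00j, 0.62-0.00j, 0.16+0.00j, 0.10+0.00j],  [0.14-0.45j, 0.14+0.45j, -0.16+0.00j, -0.56+0.00j],  [0.10-0.06j, (0.1+0.06j), (-0.62+0j), 0.82+0.00j],  [(0.39+0.48j), 0.39-0.48j, -0.75+0.00j, -0.01+0.00j]]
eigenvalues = [(0.16+0.32j), (0.16-0.32j), (-0.47+0j), (-0.67+0j)]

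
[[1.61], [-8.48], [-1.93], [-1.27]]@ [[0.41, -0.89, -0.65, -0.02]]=[[0.66, -1.43, -1.05, -0.03], [-3.48, 7.55, 5.51, 0.17], [-0.79, 1.72, 1.25, 0.04], [-0.52, 1.13, 0.83, 0.03]]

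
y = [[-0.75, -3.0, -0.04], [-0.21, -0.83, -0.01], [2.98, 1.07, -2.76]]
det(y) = 0.012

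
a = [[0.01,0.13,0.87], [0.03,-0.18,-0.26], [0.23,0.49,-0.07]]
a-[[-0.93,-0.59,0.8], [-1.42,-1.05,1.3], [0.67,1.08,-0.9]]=[[0.94, 0.72, 0.07], [1.45, 0.87, -1.56], [-0.44, -0.59, 0.83]]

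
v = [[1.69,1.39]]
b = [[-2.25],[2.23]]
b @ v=[[-3.80, -3.13], [3.77, 3.1]]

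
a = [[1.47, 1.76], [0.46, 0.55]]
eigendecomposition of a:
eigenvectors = [[0.95, -0.77], [0.3, 0.64]]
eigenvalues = [2.02, -0.0]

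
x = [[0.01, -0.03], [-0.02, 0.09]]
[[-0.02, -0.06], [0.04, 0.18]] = x@[[-1.21, 0.7], [0.18, 2.16]]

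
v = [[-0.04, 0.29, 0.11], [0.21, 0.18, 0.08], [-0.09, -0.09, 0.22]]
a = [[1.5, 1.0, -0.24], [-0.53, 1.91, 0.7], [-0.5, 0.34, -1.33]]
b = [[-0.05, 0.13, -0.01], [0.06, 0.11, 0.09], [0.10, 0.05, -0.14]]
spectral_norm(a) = 2.23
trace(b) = -0.08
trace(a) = 2.08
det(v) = -0.02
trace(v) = 0.36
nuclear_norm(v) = 0.82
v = a @ b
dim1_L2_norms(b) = [0.14, 0.15, 0.18]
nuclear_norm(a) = 5.35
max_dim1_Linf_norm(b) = 0.14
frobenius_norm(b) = 0.27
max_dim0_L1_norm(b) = 0.29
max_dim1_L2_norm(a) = 2.1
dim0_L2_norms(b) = [0.13, 0.18, 0.17]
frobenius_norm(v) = 0.50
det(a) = -5.41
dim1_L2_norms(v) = [0.31, 0.29, 0.25]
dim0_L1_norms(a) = [2.53, 3.25, 2.27]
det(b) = 0.00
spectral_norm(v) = 0.38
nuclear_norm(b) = 0.46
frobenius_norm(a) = 3.14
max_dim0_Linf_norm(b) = 0.14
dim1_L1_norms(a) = [2.74, 3.14, 2.17]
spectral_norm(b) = 0.18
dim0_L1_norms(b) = [0.21, 0.29, 0.24]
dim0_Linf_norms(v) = [0.21, 0.29, 0.22]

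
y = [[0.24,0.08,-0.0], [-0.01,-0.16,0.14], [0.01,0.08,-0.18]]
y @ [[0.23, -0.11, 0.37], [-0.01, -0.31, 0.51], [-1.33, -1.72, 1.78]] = [[0.05,-0.05,0.13],[-0.19,-0.19,0.16],[0.24,0.28,-0.28]]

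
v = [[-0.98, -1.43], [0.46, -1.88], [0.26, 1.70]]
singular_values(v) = [2.93, 1.05]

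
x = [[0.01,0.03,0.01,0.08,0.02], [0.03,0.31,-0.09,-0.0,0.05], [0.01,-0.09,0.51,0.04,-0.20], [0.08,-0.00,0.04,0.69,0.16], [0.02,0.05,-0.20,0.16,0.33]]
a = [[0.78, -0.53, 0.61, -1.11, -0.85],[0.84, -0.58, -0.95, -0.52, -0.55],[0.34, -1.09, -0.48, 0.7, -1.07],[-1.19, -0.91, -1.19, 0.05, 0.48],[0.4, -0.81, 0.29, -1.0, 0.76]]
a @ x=[[-0.11, -0.24, 0.49, -0.82, -0.59], [-0.07, -0.10, -0.33, -0.42, -0.09], [0.0, -0.34, 0.1, 0.32, -0.19], [-0.04, -0.19, -0.63, -0.03, 0.34], [-0.08, -0.23, 0.03, -0.52, 0.0]]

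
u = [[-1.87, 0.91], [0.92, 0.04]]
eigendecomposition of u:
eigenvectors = [[-0.93, -0.37],[0.37, -0.93]]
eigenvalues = [-2.24, 0.41]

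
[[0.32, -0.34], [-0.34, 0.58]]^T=[[0.32, -0.34], [-0.34, 0.58]]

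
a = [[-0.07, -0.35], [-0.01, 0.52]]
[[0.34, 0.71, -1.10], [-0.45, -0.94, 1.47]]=a@ [[-0.45, -0.95, 1.47], [-0.88, -1.83, 2.85]]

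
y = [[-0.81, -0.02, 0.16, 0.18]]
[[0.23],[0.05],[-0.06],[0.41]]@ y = [[-0.19, -0.00, 0.04, 0.04],[-0.04, -0.00, 0.01, 0.01],[0.05, 0.0, -0.01, -0.01],[-0.33, -0.01, 0.07, 0.07]]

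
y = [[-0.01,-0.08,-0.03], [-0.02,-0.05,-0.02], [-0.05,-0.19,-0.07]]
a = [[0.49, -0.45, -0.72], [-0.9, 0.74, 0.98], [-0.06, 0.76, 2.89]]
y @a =[[0.07, -0.08, -0.16], [0.04, -0.04, -0.09], [0.15, -0.17, -0.35]]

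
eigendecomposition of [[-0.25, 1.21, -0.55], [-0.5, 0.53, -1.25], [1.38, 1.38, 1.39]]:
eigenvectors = [[0.84+0.00j, 0.03+0.43j, (0.03-0.43j)], [-0.24+0.00j, (-0.25+0.47j), (-0.25-0.47j)], [(-0.49+0j), (0.73+0j), (0.73-0j)]]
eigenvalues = [(-0.28+0j), (0.97+1.71j), (0.97-1.71j)]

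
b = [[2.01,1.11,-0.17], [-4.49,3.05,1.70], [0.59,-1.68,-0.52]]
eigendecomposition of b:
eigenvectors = [[(0.03-0.39j),0.03+0.39j,0.21+0.00j], [0.84+0.00j,(0.84-0j),(-0.23+0j)], [(-0.32+0.2j),-0.32-0.20j,0.95+0.00j]]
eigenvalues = [(2.27+2.5j), (2.27-2.5j), (0.01+0j)]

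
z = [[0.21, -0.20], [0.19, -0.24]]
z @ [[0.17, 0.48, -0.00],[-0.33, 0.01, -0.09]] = [[0.10, 0.1, 0.02], [0.11, 0.09, 0.02]]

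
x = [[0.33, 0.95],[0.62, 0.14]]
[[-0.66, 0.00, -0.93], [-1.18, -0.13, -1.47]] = x @ [[-1.90, -0.23, -2.34],[-0.04, 0.08, -0.17]]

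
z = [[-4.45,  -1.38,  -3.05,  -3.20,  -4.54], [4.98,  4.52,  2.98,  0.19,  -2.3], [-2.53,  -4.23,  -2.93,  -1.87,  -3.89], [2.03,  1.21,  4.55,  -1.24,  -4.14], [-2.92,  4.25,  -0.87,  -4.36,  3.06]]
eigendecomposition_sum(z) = [[(-0.03+0.13j), (-0.3+0.12j), -0.01+0.01j, 0.12-0.01j, (-0.16-0.18j)], [(1.57+0.32j), (1.61+3.54j), 0.15+0.06j, -0.18-1.49j, (-2.07+2.08j)], [(-0.59+0.5j), -1.82-0.44j, -0.07+0.04j, 0.62+0.37j, (-0.17-1.4j)], [0.75+1.01j, -0.91+2.91j, (0.06+0.12j), (0.67-0.97j), (-2.3+0.13j)], [(-0.44-1.38j), (2.07-2.84j), -0.02-0.15j, (-1.09+0.8j), (2.56+0.71j)]] + [[(-0.03-0.13j), -0.30-0.12j, (-0.01-0.01j), (0.12+0.01j), -0.16+0.18j], [1.57-0.32j, (1.61-3.54j), 0.15-0.06j, -0.18+1.49j, (-2.07-2.08j)], [(-0.59-0.5j), (-1.82+0.44j), (-0.07-0.04j), 0.62-0.37j, -0.17+1.40j], [(0.75-1.01j), -0.91-2.91j, 0.06-0.12j, 0.67+0.97j, -2.30-0.13j], [(-0.44+1.38j), (2.07+2.84j), -0.02+0.15j, -1.09-0.80j, (2.56-0.71j)]] + [[-6.06+0.00j, 3.12+0.00j, 1.96-0.00j, -8.41-0.00j, -5.29+0.00j], [3.07-0.00j, -1.58-0.00j, (-0.99+0j), 4.25+0.00j, 2.68-0.00j], [-2.78+0.00j, 1.43+0.00j, 0.90-0.00j, -3.86-0.00j, -2.43+0.00j], [(2.23-0j), (-1.15-0j), -0.72+0.00j, (3.09+0j), 1.95-0.00j], [-2.61+0.00j, (1.34+0j), 0.84-0.00j, -3.62-0.00j, -2.28+0.00j]] + [[(0.84+0.76j), -1.95-0.62j, -2.50-1.77j, (2.48-0.83j), 0.54-1.32j], [(-0.61-0.57j), 1.44+0.48j, 1.83+1.34j, (-1.85+0.59j), -0.42+0.97j], [0.71-0.22j, -1.01+0.89j, (-1.85+0.81j), 0.38-1.68j, (-0.56-0.75j)], [(-0.85-0.93j), 2.09+0.90j, 2.58+2.23j, -2.84+0.65j, -0.74+1.40j], [0.29+0.20j, -0.62-0.11j, -0.83-0.43j, (0.72-0.36j), 0.11-0.42j]] + [[0.84-0.76j,-1.95+0.62j,(-2.5+1.77j),(2.48+0.83j),0.54+1.32j],[-0.61+0.57j,(1.44-0.48j),1.83-1.34j,-1.85-0.59j,(-0.42-0.97j)],[0.71+0.22j,(-1.01-0.89j),-1.85-0.81j,0.38+1.68j,(-0.56+0.75j)],[(-0.85+0.93j),2.09-0.90j,(2.58-2.23j),(-2.84-0.65j),-0.74-1.40j],[0.29-0.20j,-0.62+0.11j,-0.83+0.43j,0.72+0.36j,0.11+0.42j]]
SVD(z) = [[-0.57, -0.31, 0.43, -0.24, 0.59], [0.56, -0.32, 0.33, -0.67, -0.15], [-0.54, -0.39, -0.02, -0.11, -0.74], [0.28, -0.58, 0.35, 0.68, -0.01], [-0.07, 0.57, 0.76, 0.11, -0.29]] @ diag([11.75657349019619, 8.595192901970274, 7.317463427805069, 2.5665223050019703, 1.1238465145198513]) @ [[0.63, 0.48, 0.53, 0.24, 0.17], [-0.24, 0.27, -0.23, -0.01, 0.9], [-0.23, 0.64, 0.10, -0.69, -0.24], [-0.37, -0.38, 0.8, -0.19, 0.22], [-0.59, 0.39, 0.13, 0.66, -0.23]]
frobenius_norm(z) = 16.54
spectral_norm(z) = 11.76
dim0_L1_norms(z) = [16.91, 15.59, 14.38, 10.86, 17.93]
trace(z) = -1.04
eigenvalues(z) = [(4.74+3.45j), (4.74-3.45j), (-5.93+0j), (-2.3+2.27j), (-2.3-2.27j)]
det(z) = -2132.79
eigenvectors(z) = [[-0.05j, 0.00+0.05j, 0.75+0.00j, -0.55+0.05j, -0.55-0.05j], [-0.61+0.00j, -0.61-0.00j, (-0.38+0j), (0.41-0.03j), 0.41+0.03j], [0.18-0.23j, (0.18+0.23j), (0.34+0j), -0.16+0.33j, (-0.16-0.33j)], [-0.36-0.32j, -0.36+0.32j, -0.28+0.00j, 0.61+0.00j, 0.61-0.00j], [0.27+0.48j, (0.27-0.48j), (0.32+0j), (-0.16+0.04j), (-0.16-0.04j)]]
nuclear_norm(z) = 31.36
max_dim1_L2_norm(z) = 7.87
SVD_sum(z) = [[-4.2, -3.17, -3.56, -1.63, -1.13], [4.13, 3.12, 3.5, 1.60, 1.11], [-3.97, -3.00, -3.37, -1.54, -1.07], [2.07, 1.56, 1.75, 0.8, 0.56], [-0.52, -0.40, -0.44, -0.20, -0.14]] + [[0.64, -0.71, 0.61, 0.04, -2.36],[0.67, -0.75, 0.65, 0.04, -2.49],[0.81, -0.90, 0.78, 0.05, -3.0],[1.20, -1.34, 1.15, 0.07, -4.46],[-1.19, 1.32, -1.14, -0.07, 4.41]] + [[-0.73, 2.01, 0.3, -2.16, -0.76], [-0.57, 1.56, 0.23, -1.68, -0.59], [0.04, -0.11, -0.02, 0.12, 0.04], [-0.6, 1.65, 0.25, -1.77, -0.62], [-1.29, 3.56, 0.53, -3.82, -1.34]] + [[0.23, 0.23, -0.49, 0.12, -0.13],[0.64, 0.65, -1.38, 0.33, -0.37],[0.10, 0.1, -0.21, 0.05, -0.06],[-0.65, -0.66, 1.40, -0.34, 0.38],[-0.11, -0.11, 0.23, -0.05, 0.06]] + [[-0.39, 0.25, 0.08, 0.43, -0.15],[0.10, -0.06, -0.02, -0.11, 0.04],[0.49, -0.32, -0.11, -0.55, 0.19],[0.01, -0.0, -0.0, -0.01, 0.0],[0.19, -0.12, -0.04, -0.21, 0.07]]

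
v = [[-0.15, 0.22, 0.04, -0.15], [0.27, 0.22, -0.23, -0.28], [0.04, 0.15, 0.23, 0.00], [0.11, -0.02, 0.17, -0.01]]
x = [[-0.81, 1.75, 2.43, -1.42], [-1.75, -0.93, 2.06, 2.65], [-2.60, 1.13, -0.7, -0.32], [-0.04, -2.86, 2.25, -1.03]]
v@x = [[-0.36, 0.01, -0.28, 0.94], [0.01, 0.81, 0.64, 0.56], [-0.89, 0.19, 0.25, 0.27], [-0.5, 0.43, 0.08, -0.25]]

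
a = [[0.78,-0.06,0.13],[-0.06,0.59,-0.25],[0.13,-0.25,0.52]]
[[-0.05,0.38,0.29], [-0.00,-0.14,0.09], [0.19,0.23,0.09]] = a@ [[-0.13, 0.43, 0.36], [0.19, -0.05, 0.27], [0.48, 0.32, 0.21]]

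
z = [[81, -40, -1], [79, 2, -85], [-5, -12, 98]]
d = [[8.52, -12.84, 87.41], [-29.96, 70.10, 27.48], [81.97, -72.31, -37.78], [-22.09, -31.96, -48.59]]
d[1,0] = -29.96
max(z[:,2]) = 98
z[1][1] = 2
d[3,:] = [-22.09, -31.96, -48.59]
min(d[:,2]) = -48.59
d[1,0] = -29.96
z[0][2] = -1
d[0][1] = -12.84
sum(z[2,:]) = 81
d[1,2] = 27.48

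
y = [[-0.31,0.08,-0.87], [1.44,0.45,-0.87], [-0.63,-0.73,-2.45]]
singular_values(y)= [2.81, 1.69, 0.32]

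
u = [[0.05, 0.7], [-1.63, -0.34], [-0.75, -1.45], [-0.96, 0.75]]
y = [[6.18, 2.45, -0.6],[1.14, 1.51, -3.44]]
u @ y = [[1.11, 1.18, -2.44], [-10.46, -4.51, 2.15], [-6.29, -4.03, 5.44], [-5.08, -1.22, -2.00]]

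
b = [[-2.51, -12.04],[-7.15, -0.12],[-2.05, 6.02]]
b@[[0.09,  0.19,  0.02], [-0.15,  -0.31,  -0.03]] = [[1.58,3.26,0.31], [-0.63,-1.32,-0.14], [-1.09,-2.26,-0.22]]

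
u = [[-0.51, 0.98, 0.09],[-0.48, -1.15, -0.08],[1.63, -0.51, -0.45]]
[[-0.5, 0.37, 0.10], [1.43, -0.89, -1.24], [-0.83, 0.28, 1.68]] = u@[[-0.79, 0.43, 1.02], [-0.92, 0.58, 0.71], [0.03, 0.27, -0.84]]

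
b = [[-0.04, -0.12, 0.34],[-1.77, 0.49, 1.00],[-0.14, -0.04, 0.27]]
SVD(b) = [[-0.08, 0.85, -0.51], [-0.99, -0.13, -0.06], [-0.11, 0.50, 0.86]] @ diag([2.111968962028226, 0.37186973564774684, 5.6024025371158324e-05]) @ [[0.84, -0.22, -0.5], [0.34, -0.5, 0.80], [0.43, 0.84, 0.35]]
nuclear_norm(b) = 2.48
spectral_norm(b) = 2.11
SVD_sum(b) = [[-0.15, 0.04, 0.09],  [-1.75, 0.47, 1.04],  [-0.2, 0.05, 0.12]] + [[0.11, -0.16, 0.25], [-0.02, 0.02, -0.04], [0.06, -0.09, 0.15]] + [[-0.00, -0.0, -0.0], [-0.00, -0.0, -0.00], [0.00, 0.0, 0.0]]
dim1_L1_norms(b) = [0.5, 3.26, 0.45]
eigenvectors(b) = [[-0.16, 0.43, 0.43], [0.99, 0.85, 0.84], [-0.03, 0.31, 0.35]]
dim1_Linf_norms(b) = [0.34, 1.77, 0.27]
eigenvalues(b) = [0.75, -0.03, 0.0]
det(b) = -0.00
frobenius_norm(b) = 2.14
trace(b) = 0.72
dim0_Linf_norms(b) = [1.77, 0.49, 1.0]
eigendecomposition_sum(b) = [[0.21, -0.09, -0.04], [-1.27, 0.55, 0.24], [0.04, -0.02, -0.01]] + [[-0.24, -0.03, 0.36], [-0.48, -0.05, 0.72], [-0.17, -0.02, 0.26]] + [[-0.01,  -0.0,  0.02], [-0.02,  -0.0,  0.04], [-0.01,  -0.0,  0.02]]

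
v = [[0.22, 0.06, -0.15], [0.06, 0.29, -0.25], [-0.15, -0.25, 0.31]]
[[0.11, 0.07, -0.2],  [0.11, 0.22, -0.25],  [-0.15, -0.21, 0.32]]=v @[[0.22, 0.01, -0.38], [0.01, 0.6, -0.19], [-0.38, -0.19, 0.7]]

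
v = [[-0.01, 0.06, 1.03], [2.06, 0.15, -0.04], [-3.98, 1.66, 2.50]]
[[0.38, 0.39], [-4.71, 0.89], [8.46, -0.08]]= v@[[-2.22, 0.41],  [-0.83, 0.39],  [0.40, 0.36]]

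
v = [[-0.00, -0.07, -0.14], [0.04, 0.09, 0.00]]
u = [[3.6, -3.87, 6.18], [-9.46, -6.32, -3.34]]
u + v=[[3.6, -3.94, 6.04], [-9.42, -6.23, -3.34]]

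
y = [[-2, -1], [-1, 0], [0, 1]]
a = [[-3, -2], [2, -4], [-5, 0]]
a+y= [[-5, -3], [1, -4], [-5, 1]]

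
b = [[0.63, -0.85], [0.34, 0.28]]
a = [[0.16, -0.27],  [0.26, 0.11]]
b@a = [[-0.12, -0.26], [0.13, -0.06]]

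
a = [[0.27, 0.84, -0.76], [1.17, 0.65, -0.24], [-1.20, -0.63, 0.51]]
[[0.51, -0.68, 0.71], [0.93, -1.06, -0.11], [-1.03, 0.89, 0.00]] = a@[[0.67, -0.35, -0.51], [0.11, -1.2, 0.57], [-0.31, -0.56, -0.49]]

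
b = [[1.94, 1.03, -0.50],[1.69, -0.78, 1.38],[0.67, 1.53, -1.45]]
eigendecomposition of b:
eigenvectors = [[-0.76, -0.21, 0.22],[-0.55, 0.72, -0.68],[-0.35, 0.66, 0.69]]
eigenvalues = [2.45, -0.0, -2.74]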